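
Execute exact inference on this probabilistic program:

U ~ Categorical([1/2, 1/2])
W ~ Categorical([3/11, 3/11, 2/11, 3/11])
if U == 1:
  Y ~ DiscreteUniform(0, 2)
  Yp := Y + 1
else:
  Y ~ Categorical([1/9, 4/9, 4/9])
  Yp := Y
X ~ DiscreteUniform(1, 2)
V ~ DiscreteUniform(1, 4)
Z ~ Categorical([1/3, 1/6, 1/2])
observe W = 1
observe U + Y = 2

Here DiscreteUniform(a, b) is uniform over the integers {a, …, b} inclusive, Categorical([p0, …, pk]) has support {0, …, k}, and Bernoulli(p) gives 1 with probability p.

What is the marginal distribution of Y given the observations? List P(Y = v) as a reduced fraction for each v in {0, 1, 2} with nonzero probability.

Enumerate traces; 48 have nonzero weight after conditioning:
  (U=0, W=1, Y=2, X=1, V=1, Z=0) weight 1/396
  (U=0, W=1, Y=2, X=1, V=1, Z=1) weight 1/792
  (U=0, W=1, Y=2, X=1, V=1, Z=2) weight 1/264
  (U=0, W=1, Y=2, X=1, V=2, Z=0) weight 1/396
  (U=0, W=1, Y=2, X=1, V=2, Z=1) weight 1/792
  (U=0, W=1, Y=2, X=1, V=2, Z=2) weight 1/264
  (U=0, W=1, Y=2, X=1, V=3, Z=0) weight 1/396
  (U=0, W=1, Y=2, X=1, V=3, Z=1) weight 1/792
  (U=1, W=1, Y=1, X=1, V=1, Z=0) weight 1/528
  … 39 more
Group by Y:
  weight(Y=1) = 1/22
  weight(Y=2) = 2/33
Total weight = 1/22 + 2/33 = 7/66
P(Y=1 | obs) = 1/22 / 7/66 = 3/7
P(Y=2 | obs) = 2/33 / 7/66 = 4/7

P(Y=1) = 3/7, P(Y=2) = 4/7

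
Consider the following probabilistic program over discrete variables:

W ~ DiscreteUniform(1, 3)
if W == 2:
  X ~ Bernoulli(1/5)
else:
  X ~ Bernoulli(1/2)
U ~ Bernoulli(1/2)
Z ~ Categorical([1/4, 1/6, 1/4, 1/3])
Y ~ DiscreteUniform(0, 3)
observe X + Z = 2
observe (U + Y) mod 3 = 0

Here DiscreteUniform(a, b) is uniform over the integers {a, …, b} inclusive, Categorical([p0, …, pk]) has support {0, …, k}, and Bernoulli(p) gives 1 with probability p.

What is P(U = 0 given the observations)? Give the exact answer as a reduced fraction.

Enumerate traces; 18 have nonzero weight after conditioning:
  (W=1, X=0, U=0, Z=2, Y=0) weight 1/192
  (W=1, X=0, U=0, Z=2, Y=3) weight 1/192
  (W=1, X=0, U=1, Z=2, Y=2) weight 1/192
  (W=1, X=1, U=0, Z=1, Y=0) weight 1/288
  (W=1, X=1, U=0, Z=1, Y=3) weight 1/288
  (W=1, X=1, U=1, Z=1, Y=2) weight 1/288
  (W=2, X=0, U=0, Z=2, Y=0) weight 1/120
  (W=2, X=0, U=0, Z=2, Y=3) weight 1/120
  … 10 more
Group by U:
  weight(U=0) = 13/240
  weight(U=1) = 13/480
Total weight = 13/240 + 13/480 = 13/160
P(U=0 | obs) = 13/240 / 13/160 = 2/3
P(U=1 | obs) = 13/480 / 13/160 = 1/3

P(U = 0 | obs) = 2/3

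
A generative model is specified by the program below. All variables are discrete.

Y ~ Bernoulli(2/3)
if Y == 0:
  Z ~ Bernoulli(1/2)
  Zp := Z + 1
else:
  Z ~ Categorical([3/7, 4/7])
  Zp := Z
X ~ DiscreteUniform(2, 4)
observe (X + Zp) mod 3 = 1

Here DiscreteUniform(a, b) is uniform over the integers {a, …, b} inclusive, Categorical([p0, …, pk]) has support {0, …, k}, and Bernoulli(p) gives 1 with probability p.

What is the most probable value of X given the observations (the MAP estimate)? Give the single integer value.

Enumerate traces; 4 have nonzero weight after conditioning:
  (Y=0, Z=0, X=3) weight 1/18
  (Y=0, Z=1, X=2) weight 1/18
  (Y=1, Z=0, X=4) weight 2/21
  (Y=1, Z=1, X=3) weight 8/63
Group by X:
  weight(X=2) = 1/18
  weight(X=3) = 23/126
  weight(X=4) = 2/21
Total weight = 1/18 + 23/126 + 2/21 = 1/3
P(X=2 | obs) = 1/18 / 1/3 = 1/6
P(X=3 | obs) = 23/126 / 1/3 = 23/42
P(X=4 | obs) = 2/21 / 1/3 = 2/7
argmax = 3

argmax_v P(X = v | obs) = 3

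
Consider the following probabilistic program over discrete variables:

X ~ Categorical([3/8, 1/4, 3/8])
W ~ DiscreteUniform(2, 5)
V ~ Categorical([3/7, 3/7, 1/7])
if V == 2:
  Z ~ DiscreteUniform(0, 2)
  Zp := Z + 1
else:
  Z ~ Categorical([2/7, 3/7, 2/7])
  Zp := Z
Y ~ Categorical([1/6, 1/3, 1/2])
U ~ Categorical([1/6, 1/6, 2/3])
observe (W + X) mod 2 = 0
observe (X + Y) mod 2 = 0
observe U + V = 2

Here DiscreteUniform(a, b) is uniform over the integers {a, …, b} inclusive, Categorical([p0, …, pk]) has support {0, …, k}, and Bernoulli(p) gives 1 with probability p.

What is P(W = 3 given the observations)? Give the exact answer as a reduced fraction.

P(W = 3 | obs) = 1/14

Enumerate traces; 90 have nonzero weight after conditioning:
  (X=0, W=2, V=0, Z=0, Y=0, U=2) weight 1/784
  (X=0, W=2, V=0, Z=0, Y=2, U=2) weight 3/784
  (X=0, W=2, V=0, Z=1, Y=0, U=2) weight 3/1568
  (X=0, W=2, V=0, Z=1, Y=2, U=2) weight 9/1568
  (X=0, W=2, V=0, Z=2, Y=0, U=2) weight 1/784
  (X=0, W=2, V=0, Z=2, Y=2, U=2) weight 3/784
  (X=0, W=2, V=1, Z=0, Y=0, U=1) weight 1/3136
  (X=0, W=2, V=1, Z=0, Y=2, U=1) weight 3/3136
  (X=0, W=4, V=0, Z=0, Y=0, U=2) weight 1/784
  (X=1, W=3, V=0, Z=0, Y=1, U=2) weight 1/588
  … 80 more
Group by W:
  weight(W=2) = 1/21
  weight(W=3) = 1/126
  weight(W=4) = 1/21
  weight(W=5) = 1/126
Total weight = 1/21 + 1/126 + 1/21 + 1/126 = 1/9
P(W=2 | obs) = 1/21 / 1/9 = 3/7
P(W=3 | obs) = 1/126 / 1/9 = 1/14
P(W=4 | obs) = 1/21 / 1/9 = 3/7
P(W=5 | obs) = 1/126 / 1/9 = 1/14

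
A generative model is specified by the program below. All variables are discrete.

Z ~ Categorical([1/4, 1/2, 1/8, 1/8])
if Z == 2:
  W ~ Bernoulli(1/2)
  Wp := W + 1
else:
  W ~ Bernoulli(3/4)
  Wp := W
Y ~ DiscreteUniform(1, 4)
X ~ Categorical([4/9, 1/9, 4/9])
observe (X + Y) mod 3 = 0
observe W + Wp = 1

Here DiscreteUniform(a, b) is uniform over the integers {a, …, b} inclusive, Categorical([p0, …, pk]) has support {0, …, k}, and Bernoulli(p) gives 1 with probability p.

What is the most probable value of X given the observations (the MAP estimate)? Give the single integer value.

argmax_v P(X = v | obs) = 2

Enumerate traces; 4 have nonzero weight after conditioning:
  (Z=2, W=0, Y=1, X=2) weight 1/144
  (Z=2, W=0, Y=2, X=1) weight 1/576
  (Z=2, W=0, Y=3, X=0) weight 1/144
  (Z=2, W=0, Y=4, X=2) weight 1/144
Group by X:
  weight(X=0) = 1/144
  weight(X=1) = 1/576
  weight(X=2) = 1/72
Total weight = 1/144 + 1/576 + 1/72 = 13/576
P(X=0 | obs) = 1/144 / 13/576 = 4/13
P(X=1 | obs) = 1/576 / 13/576 = 1/13
P(X=2 | obs) = 1/72 / 13/576 = 8/13
argmax = 2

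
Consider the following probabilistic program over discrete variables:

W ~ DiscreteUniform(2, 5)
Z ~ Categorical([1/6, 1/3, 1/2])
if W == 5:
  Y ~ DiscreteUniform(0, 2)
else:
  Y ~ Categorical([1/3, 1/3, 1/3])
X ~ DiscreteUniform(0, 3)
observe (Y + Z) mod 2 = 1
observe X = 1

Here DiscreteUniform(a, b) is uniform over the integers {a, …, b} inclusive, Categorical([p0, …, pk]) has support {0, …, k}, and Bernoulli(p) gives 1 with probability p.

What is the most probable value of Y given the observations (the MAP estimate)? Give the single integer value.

Enumerate traces; 16 have nonzero weight after conditioning:
  (W=2, Z=0, Y=1, X=1) weight 1/288
  (W=2, Z=1, Y=0, X=1) weight 1/144
  (W=2, Z=1, Y=2, X=1) weight 1/144
  (W=2, Z=2, Y=1, X=1) weight 1/96
  (W=3, Z=0, Y=1, X=1) weight 1/288
  (W=3, Z=1, Y=0, X=1) weight 1/144
  (W=3, Z=1, Y=2, X=1) weight 1/144
  (W=3, Z=2, Y=1, X=1) weight 1/96
  … 8 more
Group by Y:
  weight(Y=0) = 1/36
  weight(Y=1) = 1/18
  weight(Y=2) = 1/36
Total weight = 1/36 + 1/18 + 1/36 = 1/9
P(Y=0 | obs) = 1/36 / 1/9 = 1/4
P(Y=1 | obs) = 1/18 / 1/9 = 1/2
P(Y=2 | obs) = 1/36 / 1/9 = 1/4
argmax = 1

argmax_v P(Y = v | obs) = 1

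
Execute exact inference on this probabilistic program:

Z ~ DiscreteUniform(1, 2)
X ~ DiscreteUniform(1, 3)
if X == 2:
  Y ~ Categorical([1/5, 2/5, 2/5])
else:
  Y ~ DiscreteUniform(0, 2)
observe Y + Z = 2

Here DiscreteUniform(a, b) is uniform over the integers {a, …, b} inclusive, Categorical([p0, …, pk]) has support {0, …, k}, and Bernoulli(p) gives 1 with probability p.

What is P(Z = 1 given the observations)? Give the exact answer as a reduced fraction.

Enumerate traces; 6 have nonzero weight after conditioning:
  (Z=1, X=1, Y=1) weight 1/18
  (Z=1, X=2, Y=1) weight 1/15
  (Z=1, X=3, Y=1) weight 1/18
  (Z=2, X=1, Y=0) weight 1/18
  (Z=2, X=2, Y=0) weight 1/30
  (Z=2, X=3, Y=0) weight 1/18
Group by Z:
  weight(Z=1) = 8/45
  weight(Z=2) = 13/90
Total weight = 8/45 + 13/90 = 29/90
P(Z=1 | obs) = 8/45 / 29/90 = 16/29
P(Z=2 | obs) = 13/90 / 29/90 = 13/29

P(Z = 1 | obs) = 16/29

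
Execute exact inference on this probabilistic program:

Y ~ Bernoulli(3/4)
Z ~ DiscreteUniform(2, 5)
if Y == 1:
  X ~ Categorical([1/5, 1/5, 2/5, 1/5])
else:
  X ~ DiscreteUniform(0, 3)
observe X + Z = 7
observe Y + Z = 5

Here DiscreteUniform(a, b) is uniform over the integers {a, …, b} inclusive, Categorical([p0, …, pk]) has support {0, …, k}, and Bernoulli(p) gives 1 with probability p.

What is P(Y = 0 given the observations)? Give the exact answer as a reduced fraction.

P(Y = 0 | obs) = 5/17

Enumerate traces; 2 have nonzero weight after conditioning:
  (Y=0, Z=5, X=2) weight 1/64
  (Y=1, Z=4, X=3) weight 3/80
Group by Y:
  weight(Y=0) = 1/64
  weight(Y=1) = 3/80
Total weight = 1/64 + 3/80 = 17/320
P(Y=0 | obs) = 1/64 / 17/320 = 5/17
P(Y=1 | obs) = 3/80 / 17/320 = 12/17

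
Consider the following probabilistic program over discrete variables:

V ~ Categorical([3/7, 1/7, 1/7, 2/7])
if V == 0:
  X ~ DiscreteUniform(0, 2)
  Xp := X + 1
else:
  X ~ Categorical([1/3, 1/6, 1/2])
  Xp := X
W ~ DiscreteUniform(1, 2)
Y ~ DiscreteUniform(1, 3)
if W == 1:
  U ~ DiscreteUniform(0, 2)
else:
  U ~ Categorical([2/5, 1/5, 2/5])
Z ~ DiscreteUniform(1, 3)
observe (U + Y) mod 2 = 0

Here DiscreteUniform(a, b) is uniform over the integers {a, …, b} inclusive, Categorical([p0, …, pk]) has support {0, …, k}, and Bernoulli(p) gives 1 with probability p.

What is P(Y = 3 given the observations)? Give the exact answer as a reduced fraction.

P(Y = 3 | obs) = 4/19

Enumerate traces; 288 have nonzero weight after conditioning:
  (V=0, X=0, W=1, Y=1, U=1, Z=1) weight 1/378
  (V=0, X=0, W=1, Y=1, U=1, Z=2) weight 1/378
  (V=0, X=0, W=1, Y=1, U=1, Z=3) weight 1/378
  (V=0, X=0, W=1, Y=2, U=0, Z=1) weight 1/378
  (V=0, X=0, W=1, Y=2, U=0, Z=2) weight 1/378
  (V=0, X=0, W=1, Y=2, U=0, Z=3) weight 1/378
  (V=0, X=0, W=1, Y=2, U=2, Z=1) weight 1/378
  (V=0, X=0, W=1, Y=2, U=2, Z=2) weight 1/378
  (V=0, X=0, W=1, Y=3, U=1, Z=1) weight 1/378
  … 279 more
Group by Y:
  weight(Y=1) = 4/45
  weight(Y=2) = 11/45
  weight(Y=3) = 4/45
Total weight = 4/45 + 11/45 + 4/45 = 19/45
P(Y=1 | obs) = 4/45 / 19/45 = 4/19
P(Y=2 | obs) = 11/45 / 19/45 = 11/19
P(Y=3 | obs) = 4/45 / 19/45 = 4/19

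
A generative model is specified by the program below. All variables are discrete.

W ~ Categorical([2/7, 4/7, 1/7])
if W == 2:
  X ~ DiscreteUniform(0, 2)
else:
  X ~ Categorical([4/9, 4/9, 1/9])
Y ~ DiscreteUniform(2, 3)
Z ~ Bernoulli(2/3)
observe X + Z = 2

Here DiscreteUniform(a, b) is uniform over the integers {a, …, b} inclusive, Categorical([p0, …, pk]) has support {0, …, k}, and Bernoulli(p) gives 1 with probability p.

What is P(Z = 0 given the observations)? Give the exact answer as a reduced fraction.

Enumerate traces; 12 have nonzero weight after conditioning:
  (W=0, X=1, Y=2, Z=1) weight 8/189
  (W=0, X=1, Y=3, Z=1) weight 8/189
  (W=0, X=2, Y=2, Z=0) weight 1/189
  (W=0, X=2, Y=3, Z=0) weight 1/189
  (W=1, X=1, Y=2, Z=1) weight 16/189
  (W=1, X=1, Y=3, Z=1) weight 16/189
  (W=1, X=2, Y=2, Z=0) weight 2/189
  (W=1, X=2, Y=3, Z=0) weight 2/189
  … 4 more
Group by Z:
  weight(Z=0) = 1/21
  weight(Z=1) = 2/7
Total weight = 1/21 + 2/7 = 1/3
P(Z=0 | obs) = 1/21 / 1/3 = 1/7
P(Z=1 | obs) = 2/7 / 1/3 = 6/7

P(Z = 0 | obs) = 1/7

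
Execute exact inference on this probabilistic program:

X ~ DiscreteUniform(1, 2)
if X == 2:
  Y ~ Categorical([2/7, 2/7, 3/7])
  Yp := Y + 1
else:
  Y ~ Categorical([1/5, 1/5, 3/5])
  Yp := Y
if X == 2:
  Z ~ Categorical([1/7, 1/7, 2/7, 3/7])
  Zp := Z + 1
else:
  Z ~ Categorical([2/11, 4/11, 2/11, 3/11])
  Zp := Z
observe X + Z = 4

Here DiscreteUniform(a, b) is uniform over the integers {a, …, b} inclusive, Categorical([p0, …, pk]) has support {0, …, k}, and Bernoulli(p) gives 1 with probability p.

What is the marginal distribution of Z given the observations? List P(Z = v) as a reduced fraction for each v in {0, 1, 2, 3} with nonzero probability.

Enumerate traces; 6 have nonzero weight after conditioning:
  (X=1, Y=0, Z=3) weight 3/110
  (X=1, Y=1, Z=3) weight 3/110
  (X=1, Y=2, Z=3) weight 9/110
  (X=2, Y=0, Z=2) weight 2/49
  (X=2, Y=1, Z=2) weight 2/49
  (X=2, Y=2, Z=2) weight 3/49
Group by Z:
  weight(Z=2) = 1/7
  weight(Z=3) = 3/22
Total weight = 1/7 + 3/22 = 43/154
P(Z=2 | obs) = 1/7 / 43/154 = 22/43
P(Z=3 | obs) = 3/22 / 43/154 = 21/43

P(Z=2) = 22/43, P(Z=3) = 21/43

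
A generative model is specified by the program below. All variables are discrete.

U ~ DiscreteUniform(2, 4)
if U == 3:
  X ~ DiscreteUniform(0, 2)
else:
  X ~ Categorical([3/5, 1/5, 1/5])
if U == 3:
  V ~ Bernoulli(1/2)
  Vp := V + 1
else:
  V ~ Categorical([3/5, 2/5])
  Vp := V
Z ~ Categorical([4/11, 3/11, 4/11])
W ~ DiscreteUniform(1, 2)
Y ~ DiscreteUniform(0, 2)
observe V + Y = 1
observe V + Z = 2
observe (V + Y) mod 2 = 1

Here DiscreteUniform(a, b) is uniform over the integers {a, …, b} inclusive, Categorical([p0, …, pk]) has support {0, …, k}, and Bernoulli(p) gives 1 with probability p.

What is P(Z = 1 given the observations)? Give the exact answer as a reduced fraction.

Enumerate traces; 36 have nonzero weight after conditioning:
  (U=2, X=0, V=0, Z=2, W=1, Y=1) weight 2/275
  (U=2, X=0, V=0, Z=2, W=2, Y=1) weight 2/275
  (U=2, X=0, V=1, Z=1, W=1, Y=0) weight 1/275
  (U=2, X=0, V=1, Z=1, W=2, Y=0) weight 1/275
  (U=2, X=1, V=0, Z=2, W=1, Y=1) weight 2/825
  (U=2, X=1, V=0, Z=2, W=2, Y=1) weight 2/825
  (U=2, X=1, V=1, Z=1, W=1, Y=0) weight 1/825
  (U=2, X=1, V=1, Z=1, W=2, Y=0) weight 1/825
  … 28 more
Group by Z:
  weight(Z=1) = 13/330
  weight(Z=2) = 34/495
Total weight = 13/330 + 34/495 = 107/990
P(Z=1 | obs) = 13/330 / 107/990 = 39/107
P(Z=2 | obs) = 34/495 / 107/990 = 68/107

P(Z = 1 | obs) = 39/107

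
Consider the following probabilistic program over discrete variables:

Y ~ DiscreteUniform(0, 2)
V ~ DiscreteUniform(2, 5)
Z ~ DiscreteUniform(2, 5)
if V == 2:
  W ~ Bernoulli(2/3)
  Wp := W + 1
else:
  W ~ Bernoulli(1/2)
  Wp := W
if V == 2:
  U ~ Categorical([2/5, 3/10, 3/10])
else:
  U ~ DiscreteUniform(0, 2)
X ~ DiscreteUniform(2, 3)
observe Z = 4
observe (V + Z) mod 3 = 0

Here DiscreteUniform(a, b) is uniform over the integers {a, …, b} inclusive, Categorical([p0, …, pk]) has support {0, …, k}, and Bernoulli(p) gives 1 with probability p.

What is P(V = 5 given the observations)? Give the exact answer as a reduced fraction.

Enumerate traces; 72 have nonzero weight after conditioning:
  (Y=0, V=2, Z=4, W=0, U=0, X=2) weight 1/720
  (Y=0, V=2, Z=4, W=0, U=0, X=3) weight 1/720
  (Y=0, V=2, Z=4, W=0, U=1, X=2) weight 1/960
  (Y=0, V=2, Z=4, W=0, U=1, X=3) weight 1/960
  (Y=0, V=2, Z=4, W=0, U=2, X=2) weight 1/960
  (Y=0, V=2, Z=4, W=0, U=2, X=3) weight 1/960
  (Y=0, V=2, Z=4, W=1, U=0, X=2) weight 1/360
  (Y=0, V=2, Z=4, W=1, U=0, X=3) weight 1/360
  (Y=0, V=5, Z=4, W=0, U=0, X=2) weight 1/576
  … 63 more
Group by V:
  weight(V=2) = 1/16
  weight(V=5) = 1/16
Total weight = 1/16 + 1/16 = 1/8
P(V=2 | obs) = 1/16 / 1/8 = 1/2
P(V=5 | obs) = 1/16 / 1/8 = 1/2

P(V = 5 | obs) = 1/2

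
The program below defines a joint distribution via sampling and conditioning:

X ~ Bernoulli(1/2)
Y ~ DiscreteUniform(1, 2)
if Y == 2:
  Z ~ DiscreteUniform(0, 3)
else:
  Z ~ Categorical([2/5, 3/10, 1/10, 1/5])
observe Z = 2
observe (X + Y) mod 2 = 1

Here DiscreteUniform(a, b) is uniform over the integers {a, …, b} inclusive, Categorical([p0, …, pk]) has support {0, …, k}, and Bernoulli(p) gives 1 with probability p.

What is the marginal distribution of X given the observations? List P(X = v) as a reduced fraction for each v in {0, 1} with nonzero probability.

P(X=0) = 2/7, P(X=1) = 5/7

Enumerate traces; 2 have nonzero weight after conditioning:
  (X=0, Y=1, Z=2) weight 1/40
  (X=1, Y=2, Z=2) weight 1/16
Group by X:
  weight(X=0) = 1/40
  weight(X=1) = 1/16
Total weight = 1/40 + 1/16 = 7/80
P(X=0 | obs) = 1/40 / 7/80 = 2/7
P(X=1 | obs) = 1/16 / 7/80 = 5/7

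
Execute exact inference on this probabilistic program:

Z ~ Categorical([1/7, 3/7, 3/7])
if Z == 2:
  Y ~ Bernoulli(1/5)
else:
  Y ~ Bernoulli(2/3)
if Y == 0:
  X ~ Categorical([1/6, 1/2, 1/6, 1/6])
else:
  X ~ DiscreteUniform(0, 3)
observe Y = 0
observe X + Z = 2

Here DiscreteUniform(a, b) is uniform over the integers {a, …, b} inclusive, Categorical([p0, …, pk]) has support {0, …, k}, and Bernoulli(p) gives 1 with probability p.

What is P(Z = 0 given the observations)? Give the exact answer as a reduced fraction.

Enumerate traces; 3 have nonzero weight after conditioning:
  (Z=0, Y=0, X=2) weight 1/126
  (Z=1, Y=0, X=1) weight 1/14
  (Z=2, Y=0, X=0) weight 2/35
Group by Z:
  weight(Z=0) = 1/126
  weight(Z=1) = 1/14
  weight(Z=2) = 2/35
Total weight = 1/126 + 1/14 + 2/35 = 43/315
P(Z=0 | obs) = 1/126 / 43/315 = 5/86
P(Z=1 | obs) = 1/14 / 43/315 = 45/86
P(Z=2 | obs) = 2/35 / 43/315 = 18/43

P(Z = 0 | obs) = 5/86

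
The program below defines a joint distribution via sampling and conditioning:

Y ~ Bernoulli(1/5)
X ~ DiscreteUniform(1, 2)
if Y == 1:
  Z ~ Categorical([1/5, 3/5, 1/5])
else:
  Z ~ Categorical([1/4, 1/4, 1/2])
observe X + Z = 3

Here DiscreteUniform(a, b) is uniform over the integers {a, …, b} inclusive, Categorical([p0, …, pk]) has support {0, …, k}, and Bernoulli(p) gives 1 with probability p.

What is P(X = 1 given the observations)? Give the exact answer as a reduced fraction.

P(X = 1 | obs) = 11/19

Enumerate traces; 4 have nonzero weight after conditioning:
  (Y=0, X=1, Z=2) weight 1/5
  (Y=0, X=2, Z=1) weight 1/10
  (Y=1, X=1, Z=2) weight 1/50
  (Y=1, X=2, Z=1) weight 3/50
Group by X:
  weight(X=1) = 11/50
  weight(X=2) = 4/25
Total weight = 11/50 + 4/25 = 19/50
P(X=1 | obs) = 11/50 / 19/50 = 11/19
P(X=2 | obs) = 4/25 / 19/50 = 8/19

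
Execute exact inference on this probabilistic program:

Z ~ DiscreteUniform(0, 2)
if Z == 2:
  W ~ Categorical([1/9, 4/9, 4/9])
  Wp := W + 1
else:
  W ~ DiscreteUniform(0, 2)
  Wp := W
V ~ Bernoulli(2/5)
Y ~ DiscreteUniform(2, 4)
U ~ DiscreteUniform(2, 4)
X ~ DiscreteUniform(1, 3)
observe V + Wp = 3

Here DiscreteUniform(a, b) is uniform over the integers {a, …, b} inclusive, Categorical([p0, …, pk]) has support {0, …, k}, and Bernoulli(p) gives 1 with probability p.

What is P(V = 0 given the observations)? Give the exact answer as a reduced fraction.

P(V = 0 | obs) = 3/8

Enumerate traces; 108 have nonzero weight after conditioning:
  (Z=0, W=2, V=1, Y=2, U=2, X=1) weight 2/1215
  (Z=0, W=2, V=1, Y=2, U=2, X=2) weight 2/1215
  (Z=0, W=2, V=1, Y=2, U=2, X=3) weight 2/1215
  (Z=0, W=2, V=1, Y=2, U=3, X=1) weight 2/1215
  (Z=0, W=2, V=1, Y=2, U=3, X=2) weight 2/1215
  (Z=0, W=2, V=1, Y=2, U=3, X=3) weight 2/1215
  (Z=0, W=2, V=1, Y=2, U=4, X=1) weight 2/1215
  (Z=0, W=2, V=1, Y=2, U=4, X=2) weight 2/1215
  (Z=2, W=2, V=0, Y=2, U=2, X=1) weight 4/1215
  … 99 more
Group by V:
  weight(V=0) = 4/45
  weight(V=1) = 4/27
Total weight = 4/45 + 4/27 = 32/135
P(V=0 | obs) = 4/45 / 32/135 = 3/8
P(V=1 | obs) = 4/27 / 32/135 = 5/8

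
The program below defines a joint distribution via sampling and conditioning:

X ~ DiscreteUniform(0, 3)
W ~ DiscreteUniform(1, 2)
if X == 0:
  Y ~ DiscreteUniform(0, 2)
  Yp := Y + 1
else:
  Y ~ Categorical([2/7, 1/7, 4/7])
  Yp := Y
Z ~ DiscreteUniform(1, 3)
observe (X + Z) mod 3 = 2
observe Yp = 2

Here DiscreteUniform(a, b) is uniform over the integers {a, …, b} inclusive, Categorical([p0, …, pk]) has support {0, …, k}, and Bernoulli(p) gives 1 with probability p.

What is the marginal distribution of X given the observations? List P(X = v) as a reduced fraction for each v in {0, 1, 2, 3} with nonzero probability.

P(X=0) = 7/43, P(X=1) = 12/43, P(X=2) = 12/43, P(X=3) = 12/43

Enumerate traces; 8 have nonzero weight after conditioning:
  (X=0, W=1, Y=1, Z=2) weight 1/72
  (X=0, W=2, Y=1, Z=2) weight 1/72
  (X=1, W=1, Y=2, Z=1) weight 1/42
  (X=1, W=2, Y=2, Z=1) weight 1/42
  (X=2, W=1, Y=2, Z=3) weight 1/42
  (X=2, W=2, Y=2, Z=3) weight 1/42
  (X=3, W=1, Y=2, Z=2) weight 1/42
  (X=3, W=2, Y=2, Z=2) weight 1/42
Group by X:
  weight(X=0) = 1/36
  weight(X=1) = 1/21
  weight(X=2) = 1/21
  weight(X=3) = 1/21
Total weight = 1/36 + 1/21 + 1/21 + 1/21 = 43/252
P(X=0 | obs) = 1/36 / 43/252 = 7/43
P(X=1 | obs) = 1/21 / 43/252 = 12/43
P(X=2 | obs) = 1/21 / 43/252 = 12/43
P(X=3 | obs) = 1/21 / 43/252 = 12/43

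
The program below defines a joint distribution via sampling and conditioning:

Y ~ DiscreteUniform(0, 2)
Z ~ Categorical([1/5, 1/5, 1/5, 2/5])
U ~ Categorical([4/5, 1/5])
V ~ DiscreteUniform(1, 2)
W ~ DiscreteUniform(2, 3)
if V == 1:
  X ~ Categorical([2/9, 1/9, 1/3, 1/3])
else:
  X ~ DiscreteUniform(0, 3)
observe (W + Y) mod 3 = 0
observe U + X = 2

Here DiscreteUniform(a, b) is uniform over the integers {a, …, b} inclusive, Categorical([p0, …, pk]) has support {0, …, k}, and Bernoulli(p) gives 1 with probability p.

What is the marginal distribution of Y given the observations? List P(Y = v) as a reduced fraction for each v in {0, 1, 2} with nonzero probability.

Enumerate traces; 32 have nonzero weight after conditioning:
  (Y=0, Z=0, U=0, V=1, W=3, X=2) weight 1/225
  (Y=0, Z=0, U=0, V=2, W=3, X=2) weight 1/300
  (Y=0, Z=0, U=1, V=1, W=3, X=1) weight 1/2700
  (Y=0, Z=0, U=1, V=2, W=3, X=1) weight 1/1200
  (Y=0, Z=1, U=0, V=1, W=3, X=2) weight 1/225
  (Y=0, Z=1, U=0, V=2, W=3, X=2) weight 1/300
  (Y=0, Z=1, U=1, V=1, W=3, X=1) weight 1/2700
  (Y=0, Z=1, U=1, V=2, W=3, X=1) weight 1/1200
  (Y=1, Z=0, U=0, V=1, W=2, X=2) weight 1/225
  … 23 more
Group by Y:
  weight(Y=0) = 97/2160
  weight(Y=1) = 97/2160
Total weight = 97/2160 + 97/2160 = 97/1080
P(Y=0 | obs) = 97/2160 / 97/1080 = 1/2
P(Y=1 | obs) = 97/2160 / 97/1080 = 1/2

P(Y=0) = 1/2, P(Y=1) = 1/2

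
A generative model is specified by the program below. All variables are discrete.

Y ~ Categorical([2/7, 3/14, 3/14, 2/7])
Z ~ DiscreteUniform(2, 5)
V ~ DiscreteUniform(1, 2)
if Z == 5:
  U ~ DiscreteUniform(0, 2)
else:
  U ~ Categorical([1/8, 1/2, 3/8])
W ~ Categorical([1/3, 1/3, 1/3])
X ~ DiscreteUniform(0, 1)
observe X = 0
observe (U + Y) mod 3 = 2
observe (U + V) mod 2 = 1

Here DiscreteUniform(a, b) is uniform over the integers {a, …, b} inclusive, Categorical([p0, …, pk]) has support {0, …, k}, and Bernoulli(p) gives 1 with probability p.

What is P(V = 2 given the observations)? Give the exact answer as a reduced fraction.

Enumerate traces; 48 have nonzero weight after conditioning:
  (Y=0, Z=2, V=1, U=2, W=0, X=0) weight 1/448
  (Y=0, Z=2, V=1, U=2, W=1, X=0) weight 1/448
  (Y=0, Z=2, V=1, U=2, W=2, X=0) weight 1/448
  (Y=0, Z=3, V=1, U=2, W=0, X=0) weight 1/448
  (Y=0, Z=3, V=1, U=2, W=1, X=0) weight 1/448
  (Y=0, Z=3, V=1, U=2, W=2, X=0) weight 1/448
  (Y=0, Z=4, V=1, U=2, W=0, X=0) weight 1/448
  (Y=0, Z=4, V=1, U=2, W=1, X=0) weight 1/448
  (Y=1, Z=2, V=2, U=1, W=0, X=0) weight 1/448
  … 39 more
Group by V:
  weight(V=1) = 331/5376
  weight(V=2) = 11/448
Total weight = 331/5376 + 11/448 = 463/5376
P(V=1 | obs) = 331/5376 / 463/5376 = 331/463
P(V=2 | obs) = 11/448 / 463/5376 = 132/463

P(V = 2 | obs) = 132/463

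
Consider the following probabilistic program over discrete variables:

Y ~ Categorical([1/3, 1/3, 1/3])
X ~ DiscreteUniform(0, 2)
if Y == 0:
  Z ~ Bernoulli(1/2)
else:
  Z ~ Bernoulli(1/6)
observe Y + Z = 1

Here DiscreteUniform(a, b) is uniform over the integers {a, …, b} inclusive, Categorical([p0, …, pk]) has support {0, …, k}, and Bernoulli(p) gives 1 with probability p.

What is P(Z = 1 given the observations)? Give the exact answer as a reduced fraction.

P(Z = 1 | obs) = 3/8

Enumerate traces; 6 have nonzero weight after conditioning:
  (Y=0, X=0, Z=1) weight 1/18
  (Y=0, X=1, Z=1) weight 1/18
  (Y=0, X=2, Z=1) weight 1/18
  (Y=1, X=0, Z=0) weight 5/54
  (Y=1, X=1, Z=0) weight 5/54
  (Y=1, X=2, Z=0) weight 5/54
Group by Z:
  weight(Z=0) = 5/18
  weight(Z=1) = 1/6
Total weight = 5/18 + 1/6 = 4/9
P(Z=0 | obs) = 5/18 / 4/9 = 5/8
P(Z=1 | obs) = 1/6 / 4/9 = 3/8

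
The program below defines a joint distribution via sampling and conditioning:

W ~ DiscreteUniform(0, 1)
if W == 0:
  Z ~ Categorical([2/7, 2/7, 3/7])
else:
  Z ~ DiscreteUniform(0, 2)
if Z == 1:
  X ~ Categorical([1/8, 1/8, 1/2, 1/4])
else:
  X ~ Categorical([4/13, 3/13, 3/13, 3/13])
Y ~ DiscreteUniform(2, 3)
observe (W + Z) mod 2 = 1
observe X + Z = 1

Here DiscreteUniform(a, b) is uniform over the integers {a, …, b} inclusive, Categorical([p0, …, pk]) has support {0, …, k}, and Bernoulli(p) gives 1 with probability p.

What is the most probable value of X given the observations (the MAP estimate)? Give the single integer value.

argmax_v P(X = v | obs) = 1

Enumerate traces; 4 have nonzero weight after conditioning:
  (W=0, Z=1, X=0, Y=2) weight 1/112
  (W=0, Z=1, X=0, Y=3) weight 1/112
  (W=1, Z=0, X=1, Y=2) weight 1/52
  (W=1, Z=0, X=1, Y=3) weight 1/52
Group by X:
  weight(X=0) = 1/56
  weight(X=1) = 1/26
Total weight = 1/56 + 1/26 = 41/728
P(X=0 | obs) = 1/56 / 41/728 = 13/41
P(X=1 | obs) = 1/26 / 41/728 = 28/41
argmax = 1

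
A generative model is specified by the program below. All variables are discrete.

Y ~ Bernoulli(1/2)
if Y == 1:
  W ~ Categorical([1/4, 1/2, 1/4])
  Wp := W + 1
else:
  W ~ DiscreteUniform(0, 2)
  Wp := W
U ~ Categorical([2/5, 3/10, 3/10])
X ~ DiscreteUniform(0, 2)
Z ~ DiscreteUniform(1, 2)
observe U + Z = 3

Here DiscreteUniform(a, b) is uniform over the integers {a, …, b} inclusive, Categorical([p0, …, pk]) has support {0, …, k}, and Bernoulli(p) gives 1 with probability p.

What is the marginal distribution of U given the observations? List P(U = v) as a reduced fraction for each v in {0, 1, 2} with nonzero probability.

P(U=1) = 1/2, P(U=2) = 1/2

Enumerate traces; 36 have nonzero weight after conditioning:
  (Y=0, W=0, U=1, X=0, Z=2) weight 1/120
  (Y=0, W=0, U=1, X=1, Z=2) weight 1/120
  (Y=0, W=0, U=1, X=2, Z=2) weight 1/120
  (Y=0, W=0, U=2, X=0, Z=1) weight 1/120
  (Y=0, W=0, U=2, X=1, Z=1) weight 1/120
  (Y=0, W=0, U=2, X=2, Z=1) weight 1/120
  (Y=0, W=1, U=1, X=0, Z=2) weight 1/120
  (Y=0, W=1, U=1, X=1, Z=2) weight 1/120
  … 28 more
Group by U:
  weight(U=1) = 3/20
  weight(U=2) = 3/20
Total weight = 3/20 + 3/20 = 3/10
P(U=1 | obs) = 3/20 / 3/10 = 1/2
P(U=2 | obs) = 3/20 / 3/10 = 1/2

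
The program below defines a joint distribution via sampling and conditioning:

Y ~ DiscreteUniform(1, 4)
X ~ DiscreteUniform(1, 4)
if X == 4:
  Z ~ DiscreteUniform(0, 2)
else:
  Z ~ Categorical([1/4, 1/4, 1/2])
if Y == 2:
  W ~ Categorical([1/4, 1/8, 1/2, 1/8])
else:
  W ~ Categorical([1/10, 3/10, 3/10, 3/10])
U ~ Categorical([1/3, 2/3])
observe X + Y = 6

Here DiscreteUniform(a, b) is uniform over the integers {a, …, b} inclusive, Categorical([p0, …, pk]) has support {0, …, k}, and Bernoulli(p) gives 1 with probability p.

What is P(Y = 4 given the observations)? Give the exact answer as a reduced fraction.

Enumerate traces; 72 have nonzero weight after conditioning:
  (Y=2, X=4, Z=0, W=0, U=0) weight 1/576
  (Y=2, X=4, Z=0, W=0, U=1) weight 1/288
  (Y=2, X=4, Z=0, W=1, U=0) weight 1/1152
  (Y=2, X=4, Z=0, W=1, U=1) weight 1/576
  (Y=2, X=4, Z=0, W=2, U=0) weight 1/288
  (Y=2, X=4, Z=0, W=2, U=1) weight 1/144
  (Y=2, X=4, Z=0, W=3, U=0) weight 1/1152
  (Y=2, X=4, Z=0, W=3, U=1) weight 1/576
  (Y=3, X=3, Z=0, W=0, U=0) weight 1/1920
  (Y=4, X=2, Z=0, W=0, U=0) weight 1/1920
  … 62 more
Group by Y:
  weight(Y=2) = 1/16
  weight(Y=3) = 1/16
  weight(Y=4) = 1/16
Total weight = 1/16 + 1/16 + 1/16 = 3/16
P(Y=2 | obs) = 1/16 / 3/16 = 1/3
P(Y=3 | obs) = 1/16 / 3/16 = 1/3
P(Y=4 | obs) = 1/16 / 3/16 = 1/3

P(Y = 4 | obs) = 1/3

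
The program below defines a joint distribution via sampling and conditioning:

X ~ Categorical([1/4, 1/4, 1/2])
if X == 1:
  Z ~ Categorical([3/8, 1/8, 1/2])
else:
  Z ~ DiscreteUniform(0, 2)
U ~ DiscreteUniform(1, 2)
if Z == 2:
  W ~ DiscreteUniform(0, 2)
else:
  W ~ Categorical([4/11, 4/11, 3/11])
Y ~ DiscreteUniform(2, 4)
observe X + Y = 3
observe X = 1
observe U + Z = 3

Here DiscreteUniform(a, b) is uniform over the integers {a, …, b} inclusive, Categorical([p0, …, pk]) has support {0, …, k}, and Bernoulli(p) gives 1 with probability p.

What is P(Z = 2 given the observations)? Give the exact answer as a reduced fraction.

Enumerate traces; 6 have nonzero weight after conditioning:
  (X=1, Z=1, U=2, W=0, Y=2) weight 1/528
  (X=1, Z=1, U=2, W=1, Y=2) weight 1/528
  (X=1, Z=1, U=2, W=2, Y=2) weight 1/704
  (X=1, Z=2, U=1, W=0, Y=2) weight 1/144
  (X=1, Z=2, U=1, W=1, Y=2) weight 1/144
  (X=1, Z=2, U=1, W=2, Y=2) weight 1/144
Group by Z:
  weight(Z=1) = 1/192
  weight(Z=2) = 1/48
Total weight = 1/192 + 1/48 = 5/192
P(Z=1 | obs) = 1/192 / 5/192 = 1/5
P(Z=2 | obs) = 1/48 / 5/192 = 4/5

P(Z = 2 | obs) = 4/5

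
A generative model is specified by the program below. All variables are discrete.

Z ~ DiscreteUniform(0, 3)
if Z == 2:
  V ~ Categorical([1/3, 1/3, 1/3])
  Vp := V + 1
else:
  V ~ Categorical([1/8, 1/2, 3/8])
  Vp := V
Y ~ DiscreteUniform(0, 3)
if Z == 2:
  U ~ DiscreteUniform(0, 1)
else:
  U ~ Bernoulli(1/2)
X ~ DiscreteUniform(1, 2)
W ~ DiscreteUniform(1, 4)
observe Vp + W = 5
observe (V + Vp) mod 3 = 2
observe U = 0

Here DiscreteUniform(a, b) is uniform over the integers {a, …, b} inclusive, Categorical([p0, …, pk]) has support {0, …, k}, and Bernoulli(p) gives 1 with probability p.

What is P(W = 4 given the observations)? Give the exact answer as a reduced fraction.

P(W = 4 | obs) = 9/11

Enumerate traces; 32 have nonzero weight after conditioning:
  (Z=0, V=1, Y=0, U=0, X=1, W=4) weight 1/512
  (Z=0, V=1, Y=0, U=0, X=2, W=4) weight 1/512
  (Z=0, V=1, Y=1, U=0, X=1, W=4) weight 1/512
  (Z=0, V=1, Y=1, U=0, X=2, W=4) weight 1/512
  (Z=0, V=1, Y=2, U=0, X=1, W=4) weight 1/512
  (Z=0, V=1, Y=2, U=0, X=2, W=4) weight 1/512
  (Z=0, V=1, Y=3, U=0, X=1, W=4) weight 1/512
  (Z=0, V=1, Y=3, U=0, X=2, W=4) weight 1/512
  (Z=2, V=2, Y=0, U=0, X=1, W=2) weight 1/768
  … 23 more
Group by W:
  weight(W=2) = 1/96
  weight(W=4) = 3/64
Total weight = 1/96 + 3/64 = 11/192
P(W=2 | obs) = 1/96 / 11/192 = 2/11
P(W=4 | obs) = 3/64 / 11/192 = 9/11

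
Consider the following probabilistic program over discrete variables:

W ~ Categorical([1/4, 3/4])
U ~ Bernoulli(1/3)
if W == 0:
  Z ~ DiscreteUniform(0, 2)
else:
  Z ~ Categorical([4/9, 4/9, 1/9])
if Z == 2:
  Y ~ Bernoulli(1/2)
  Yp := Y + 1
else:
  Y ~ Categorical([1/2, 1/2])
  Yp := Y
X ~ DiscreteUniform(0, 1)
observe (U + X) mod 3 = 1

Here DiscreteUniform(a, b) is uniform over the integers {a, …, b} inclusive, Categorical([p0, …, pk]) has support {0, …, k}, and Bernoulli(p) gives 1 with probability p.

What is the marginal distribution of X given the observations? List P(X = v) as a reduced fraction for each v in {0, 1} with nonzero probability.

Enumerate traces; 24 have nonzero weight after conditioning:
  (W=0, U=0, Z=0, Y=0, X=1) weight 1/72
  (W=0, U=0, Z=0, Y=1, X=1) weight 1/72
  (W=0, U=0, Z=1, Y=0, X=1) weight 1/72
  (W=0, U=0, Z=1, Y=1, X=1) weight 1/72
  (W=0, U=0, Z=2, Y=0, X=1) weight 1/72
  (W=0, U=0, Z=2, Y=1, X=1) weight 1/72
  (W=0, U=1, Z=0, Y=0, X=0) weight 1/144
  (W=0, U=1, Z=0, Y=1, X=0) weight 1/144
  … 16 more
Group by X:
  weight(X=0) = 1/6
  weight(X=1) = 1/3
Total weight = 1/6 + 1/3 = 1/2
P(X=0 | obs) = 1/6 / 1/2 = 1/3
P(X=1 | obs) = 1/3 / 1/2 = 2/3

P(X=0) = 1/3, P(X=1) = 2/3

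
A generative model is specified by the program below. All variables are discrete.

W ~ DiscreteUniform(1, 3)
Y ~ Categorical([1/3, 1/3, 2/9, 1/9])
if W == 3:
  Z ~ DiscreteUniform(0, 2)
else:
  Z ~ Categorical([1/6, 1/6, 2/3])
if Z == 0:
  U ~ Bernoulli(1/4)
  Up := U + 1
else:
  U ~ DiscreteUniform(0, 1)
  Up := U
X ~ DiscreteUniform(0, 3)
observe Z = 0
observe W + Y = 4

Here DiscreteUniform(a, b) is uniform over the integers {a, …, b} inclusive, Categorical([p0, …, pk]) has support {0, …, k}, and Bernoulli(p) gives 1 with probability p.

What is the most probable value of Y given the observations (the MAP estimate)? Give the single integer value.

Enumerate traces; 24 have nonzero weight after conditioning:
  (W=1, Y=3, Z=0, U=0, X=0) weight 1/864
  (W=1, Y=3, Z=0, U=0, X=1) weight 1/864
  (W=1, Y=3, Z=0, U=0, X=2) weight 1/864
  (W=1, Y=3, Z=0, U=0, X=3) weight 1/864
  (W=1, Y=3, Z=0, U=1, X=0) weight 1/2592
  (W=1, Y=3, Z=0, U=1, X=1) weight 1/2592
  (W=1, Y=3, Z=0, U=1, X=2) weight 1/2592
  (W=1, Y=3, Z=0, U=1, X=3) weight 1/2592
  (W=2, Y=2, Z=0, U=0, X=0) weight 1/432
  (W=3, Y=1, Z=0, U=0, X=0) weight 1/144
  … 14 more
Group by Y:
  weight(Y=1) = 1/27
  weight(Y=2) = 1/81
  weight(Y=3) = 1/162
Total weight = 1/27 + 1/81 + 1/162 = 1/18
P(Y=1 | obs) = 1/27 / 1/18 = 2/3
P(Y=2 | obs) = 1/81 / 1/18 = 2/9
P(Y=3 | obs) = 1/162 / 1/18 = 1/9
argmax = 1

argmax_v P(Y = v | obs) = 1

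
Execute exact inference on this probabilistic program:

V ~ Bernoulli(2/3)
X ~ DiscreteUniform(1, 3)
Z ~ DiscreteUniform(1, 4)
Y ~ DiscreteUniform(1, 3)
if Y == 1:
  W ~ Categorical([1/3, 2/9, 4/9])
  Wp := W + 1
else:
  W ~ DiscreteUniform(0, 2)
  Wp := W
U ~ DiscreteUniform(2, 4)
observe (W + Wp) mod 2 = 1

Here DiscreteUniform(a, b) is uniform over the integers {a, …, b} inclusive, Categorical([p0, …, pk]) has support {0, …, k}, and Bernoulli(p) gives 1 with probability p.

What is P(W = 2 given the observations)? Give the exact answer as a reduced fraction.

P(W = 2 | obs) = 4/9

Enumerate traces; 216 have nonzero weight after conditioning:
  (V=0, X=1, Z=1, Y=1, W=0, U=2) weight 1/972
  (V=0, X=1, Z=1, Y=1, W=0, U=3) weight 1/972
  (V=0, X=1, Z=1, Y=1, W=0, U=4) weight 1/972
  (V=0, X=1, Z=1, Y=1, W=1, U=2) weight 1/1458
  (V=0, X=1, Z=1, Y=1, W=1, U=3) weight 1/1458
  (V=0, X=1, Z=1, Y=1, W=1, U=4) weight 1/1458
  (V=0, X=1, Z=1, Y=1, W=2, U=2) weight 1/729
  (V=0, X=1, Z=1, Y=1, W=2, U=3) weight 1/729
  … 208 more
Group by W:
  weight(W=0) = 1/9
  weight(W=1) = 2/27
  weight(W=2) = 4/27
Total weight = 1/9 + 2/27 + 4/27 = 1/3
P(W=0 | obs) = 1/9 / 1/3 = 1/3
P(W=1 | obs) = 2/27 / 1/3 = 2/9
P(W=2 | obs) = 4/27 / 1/3 = 4/9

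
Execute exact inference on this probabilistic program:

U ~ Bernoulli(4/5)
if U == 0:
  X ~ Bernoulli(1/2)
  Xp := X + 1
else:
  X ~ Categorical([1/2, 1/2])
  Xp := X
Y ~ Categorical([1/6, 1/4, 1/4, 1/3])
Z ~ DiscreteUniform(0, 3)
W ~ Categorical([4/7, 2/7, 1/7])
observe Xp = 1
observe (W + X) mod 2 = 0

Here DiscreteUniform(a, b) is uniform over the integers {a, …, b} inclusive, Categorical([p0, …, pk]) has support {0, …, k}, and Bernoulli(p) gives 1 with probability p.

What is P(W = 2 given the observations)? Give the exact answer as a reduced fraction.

Enumerate traces; 48 have nonzero weight after conditioning:
  (U=0, X=0, Y=0, Z=0, W=0) weight 1/420
  (U=0, X=0, Y=0, Z=0, W=2) weight 1/1680
  (U=0, X=0, Y=0, Z=1, W=0) weight 1/420
  (U=0, X=0, Y=0, Z=1, W=2) weight 1/1680
  (U=0, X=0, Y=0, Z=2, W=0) weight 1/420
  (U=0, X=0, Y=0, Z=2, W=2) weight 1/1680
  (U=0, X=0, Y=0, Z=3, W=0) weight 1/420
  (U=0, X=0, Y=0, Z=3, W=2) weight 1/1680
  (U=1, X=1, Y=0, Z=0, W=1) weight 1/210
  … 39 more
Group by W:
  weight(W=0) = 2/35
  weight(W=1) = 4/35
  weight(W=2) = 1/70
Total weight = 2/35 + 4/35 + 1/70 = 13/70
P(W=0 | obs) = 2/35 / 13/70 = 4/13
P(W=1 | obs) = 4/35 / 13/70 = 8/13
P(W=2 | obs) = 1/70 / 13/70 = 1/13

P(W = 2 | obs) = 1/13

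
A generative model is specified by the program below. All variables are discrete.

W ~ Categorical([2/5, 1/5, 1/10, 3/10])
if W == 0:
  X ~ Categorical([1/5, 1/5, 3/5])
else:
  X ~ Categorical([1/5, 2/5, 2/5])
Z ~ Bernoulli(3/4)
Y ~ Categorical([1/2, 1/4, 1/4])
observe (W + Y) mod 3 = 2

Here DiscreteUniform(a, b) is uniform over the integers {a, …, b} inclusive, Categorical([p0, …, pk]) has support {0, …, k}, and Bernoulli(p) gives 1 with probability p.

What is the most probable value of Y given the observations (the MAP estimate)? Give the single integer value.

Enumerate traces; 24 have nonzero weight after conditioning:
  (W=0, X=0, Z=0, Y=2) weight 1/200
  (W=0, X=0, Z=1, Y=2) weight 3/200
  (W=0, X=1, Z=0, Y=2) weight 1/200
  (W=0, X=1, Z=1, Y=2) weight 3/200
  (W=0, X=2, Z=0, Y=2) weight 3/200
  (W=0, X=2, Z=1, Y=2) weight 9/200
  (W=1, X=0, Z=0, Y=1) weight 1/400
  (W=1, X=0, Z=1, Y=1) weight 3/400
  (W=2, X=0, Z=0, Y=0) weight 1/400
  … 15 more
Group by Y:
  weight(Y=0) = 1/20
  weight(Y=1) = 1/20
  weight(Y=2) = 7/40
Total weight = 1/20 + 1/20 + 7/40 = 11/40
P(Y=0 | obs) = 1/20 / 11/40 = 2/11
P(Y=1 | obs) = 1/20 / 11/40 = 2/11
P(Y=2 | obs) = 7/40 / 11/40 = 7/11
argmax = 2

argmax_v P(Y = v | obs) = 2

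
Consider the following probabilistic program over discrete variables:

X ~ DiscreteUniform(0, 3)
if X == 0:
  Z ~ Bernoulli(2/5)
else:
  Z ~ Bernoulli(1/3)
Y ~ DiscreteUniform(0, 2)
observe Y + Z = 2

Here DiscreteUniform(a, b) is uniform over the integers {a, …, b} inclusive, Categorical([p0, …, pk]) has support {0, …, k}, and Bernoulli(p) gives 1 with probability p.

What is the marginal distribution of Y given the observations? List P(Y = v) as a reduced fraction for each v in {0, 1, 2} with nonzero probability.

Enumerate traces; 8 have nonzero weight after conditioning:
  (X=0, Z=0, Y=2) weight 1/20
  (X=0, Z=1, Y=1) weight 1/30
  (X=1, Z=0, Y=2) weight 1/18
  (X=1, Z=1, Y=1) weight 1/36
  (X=2, Z=0, Y=2) weight 1/18
  (X=2, Z=1, Y=1) weight 1/36
  (X=3, Z=0, Y=2) weight 1/18
  (X=3, Z=1, Y=1) weight 1/36
Group by Y:
  weight(Y=1) = 7/60
  weight(Y=2) = 13/60
Total weight = 7/60 + 13/60 = 1/3
P(Y=1 | obs) = 7/60 / 1/3 = 7/20
P(Y=2 | obs) = 13/60 / 1/3 = 13/20

P(Y=1) = 7/20, P(Y=2) = 13/20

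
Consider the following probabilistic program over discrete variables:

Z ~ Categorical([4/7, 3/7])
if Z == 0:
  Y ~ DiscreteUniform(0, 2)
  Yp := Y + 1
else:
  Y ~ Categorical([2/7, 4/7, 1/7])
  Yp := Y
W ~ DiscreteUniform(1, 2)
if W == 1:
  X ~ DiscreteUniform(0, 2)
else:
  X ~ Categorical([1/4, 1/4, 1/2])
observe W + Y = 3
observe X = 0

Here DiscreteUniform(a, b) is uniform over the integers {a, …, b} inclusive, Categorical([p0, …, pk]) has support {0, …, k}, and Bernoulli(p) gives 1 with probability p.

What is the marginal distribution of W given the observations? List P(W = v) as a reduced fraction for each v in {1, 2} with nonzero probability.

P(W=1) = 37/85, P(W=2) = 48/85

Enumerate traces; 4 have nonzero weight after conditioning:
  (Z=0, Y=1, W=2, X=0) weight 1/42
  (Z=0, Y=2, W=1, X=0) weight 2/63
  (Z=1, Y=1, W=2, X=0) weight 3/98
  (Z=1, Y=2, W=1, X=0) weight 1/98
Group by W:
  weight(W=1) = 37/882
  weight(W=2) = 8/147
Total weight = 37/882 + 8/147 = 85/882
P(W=1 | obs) = 37/882 / 85/882 = 37/85
P(W=2 | obs) = 8/147 / 85/882 = 48/85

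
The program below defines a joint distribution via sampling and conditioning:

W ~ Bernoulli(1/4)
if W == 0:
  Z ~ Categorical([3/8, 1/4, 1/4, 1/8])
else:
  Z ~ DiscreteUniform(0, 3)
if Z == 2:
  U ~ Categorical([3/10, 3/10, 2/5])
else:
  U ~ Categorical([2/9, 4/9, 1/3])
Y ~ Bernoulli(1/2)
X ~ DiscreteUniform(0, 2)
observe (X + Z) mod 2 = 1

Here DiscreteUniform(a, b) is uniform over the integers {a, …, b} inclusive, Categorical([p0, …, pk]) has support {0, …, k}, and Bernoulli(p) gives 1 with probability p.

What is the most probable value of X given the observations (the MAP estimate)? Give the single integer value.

argmax_v P(X = v | obs) = 1

Enumerate traces; 72 have nonzero weight after conditioning:
  (W=0, Z=0, U=0, Y=0, X=1) weight 1/96
  (W=0, Z=0, U=0, Y=1, X=1) weight 1/96
  (W=0, Z=0, U=1, Y=0, X=1) weight 1/48
  (W=0, Z=0, U=1, Y=1, X=1) weight 1/48
  (W=0, Z=0, U=2, Y=0, X=1) weight 1/64
  (W=0, Z=0, U=2, Y=1, X=1) weight 1/64
  (W=0, Z=1, U=0, Y=0, X=0) weight 1/144
  (W=0, Z=1, U=0, Y=0, X=2) weight 1/144
  … 64 more
Group by X:
  weight(X=0) = 13/96
  weight(X=1) = 19/96
  weight(X=2) = 13/96
Total weight = 13/96 + 19/96 + 13/96 = 15/32
P(X=0 | obs) = 13/96 / 15/32 = 13/45
P(X=1 | obs) = 19/96 / 15/32 = 19/45
P(X=2 | obs) = 13/96 / 15/32 = 13/45
argmax = 1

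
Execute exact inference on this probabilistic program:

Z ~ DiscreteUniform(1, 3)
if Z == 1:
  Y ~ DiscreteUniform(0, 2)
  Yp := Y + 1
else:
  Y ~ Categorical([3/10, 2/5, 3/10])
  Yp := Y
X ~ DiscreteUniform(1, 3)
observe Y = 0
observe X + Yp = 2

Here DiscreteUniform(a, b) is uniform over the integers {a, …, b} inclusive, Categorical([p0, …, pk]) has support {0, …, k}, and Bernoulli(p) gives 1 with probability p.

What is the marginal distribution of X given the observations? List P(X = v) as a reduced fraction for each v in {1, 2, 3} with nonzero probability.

P(X=1) = 5/14, P(X=2) = 9/14

Enumerate traces; 3 have nonzero weight after conditioning:
  (Z=1, Y=0, X=1) weight 1/27
  (Z=2, Y=0, X=2) weight 1/30
  (Z=3, Y=0, X=2) weight 1/30
Group by X:
  weight(X=1) = 1/27
  weight(X=2) = 1/15
Total weight = 1/27 + 1/15 = 14/135
P(X=1 | obs) = 1/27 / 14/135 = 5/14
P(X=2 | obs) = 1/15 / 14/135 = 9/14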